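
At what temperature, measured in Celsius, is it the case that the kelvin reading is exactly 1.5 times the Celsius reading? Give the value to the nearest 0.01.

546.30°C

Let C be the Celsius reading. The kelvin reading is K = 1·C + 273.15.
Require K = 1.5·C: 1·C + 273.15 = 1.5·C.
(-0.5)·C = -273.15  ⇒  C = 546.30.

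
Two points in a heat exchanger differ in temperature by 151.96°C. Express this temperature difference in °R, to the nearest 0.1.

Only the scale ratio 1.8 matters for a change in temperature.
151.96 × 1.8 = 273.5.

273.5°R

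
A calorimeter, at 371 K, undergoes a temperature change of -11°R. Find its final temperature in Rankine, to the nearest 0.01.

656.80°R

Initial temperature in Celsius: 371 - 273.15 = 97.8500°C.
The 11°R change is an interval, so only the factor 5/9 applies: -11 × 5/9 = -6.1111°C.
Final Celsius temperature: 97.8500 - 6.1111 = 91.7389°C.
In Rankine: 91.7389 × 1.8 + 491.67 = 656.80°R.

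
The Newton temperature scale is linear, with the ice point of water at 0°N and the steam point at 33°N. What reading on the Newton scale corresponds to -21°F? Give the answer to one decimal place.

-9.7°N

First in Celsius: (-21 - 32) × 5/9 = -29.4444°C.
Linearly onto the Newton scale: 0 + (-29.4444 / 100) × (33 - 0) = -9.7°N.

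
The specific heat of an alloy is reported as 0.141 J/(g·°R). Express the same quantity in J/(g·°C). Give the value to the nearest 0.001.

Since only a temperature interval is involved, the additive offset between the scales drops out.
A change of 1°C is a change of 1.8°R, so per °C the value is 0.141 × 1.8 = 0.254.

0.254 J/(g·°C)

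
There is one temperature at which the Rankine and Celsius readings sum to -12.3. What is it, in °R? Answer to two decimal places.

167.69°R

Let R be the Rankine reading. The Celsius reading is C = 5/9·R - 273.15.
Require R + C = -12.3: (14/9)·R - 273.15 = -12.3.
R = (-12.3 + 273.15) / (14/9) = 167.69.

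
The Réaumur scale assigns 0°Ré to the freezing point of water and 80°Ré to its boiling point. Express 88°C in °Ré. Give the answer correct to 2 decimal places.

Linearly onto the Réaumur scale: 0 + (88.0000 / 100) × (80 - 0) = 70.40°Ré.

70.40°Ré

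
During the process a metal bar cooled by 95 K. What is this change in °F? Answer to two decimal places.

171.00°F

Only the scale ratio 1.8 matters for a change in temperature.
95 × 1.8 = 171.00.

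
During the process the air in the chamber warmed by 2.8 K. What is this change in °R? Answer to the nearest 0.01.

An interval of 1 K corresponds to 1.8°R.
2.8 × 1.8 = 5.04.

5.04°R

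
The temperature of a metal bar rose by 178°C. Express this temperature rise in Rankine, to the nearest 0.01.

For a temperature interval the offset drops out; only the factor 1.8 applies.
178 × 1.8 = 320.40.

320.40°R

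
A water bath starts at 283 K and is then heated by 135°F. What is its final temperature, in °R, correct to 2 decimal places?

644.40°R

Initial temperature in Celsius: 283 - 273.15 = 9.8500°C.
The 135°F change is an interval, so only the factor 5/9 applies: +135 × 5/9 = +75.0000°C.
Final Celsius temperature: 9.8500 + 75.0000 = 84.8500°C.
In Rankine: 84.8500 × 1.8 + 491.67 = 644.40°R.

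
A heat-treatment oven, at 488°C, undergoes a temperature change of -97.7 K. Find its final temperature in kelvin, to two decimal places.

663.45 K

The 97.7 K change is an interval; Kelvin and Celsius degrees are the same size, so ΔC = -97.7°C.
Final Celsius temperature: 488.0000 - 97.7000 = 390.3000°C.
In kelvin: 390.3000 + 273.15 = 663.45 K.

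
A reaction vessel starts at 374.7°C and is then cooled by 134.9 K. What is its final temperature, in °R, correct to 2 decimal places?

923.31°R

The 134.9 K change is an interval; Kelvin and Celsius degrees are the same size, so ΔC = -134.9°C.
Final Celsius temperature: 374.7000 - 134.9000 = 239.8000°C.
In Rankine: 239.8000 × 1.8 + 491.67 = 923.31°R.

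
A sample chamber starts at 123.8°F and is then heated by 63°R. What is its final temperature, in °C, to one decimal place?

86.0°C

Initial temperature in Celsius: (123.8 - 32) × 5/9 = 51.0000°C.
The 63°R change is an interval, so only the factor 5/9 applies: +63 × 5/9 = +35.0000°C.
Final Celsius temperature: 51.0000 + 35.0000 = 86.0000°C.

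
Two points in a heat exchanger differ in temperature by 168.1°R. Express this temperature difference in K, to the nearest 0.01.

Only the scale ratio 5/9 matters for a change in temperature.
168.1 × 5/9 = 93.39.

93.39 K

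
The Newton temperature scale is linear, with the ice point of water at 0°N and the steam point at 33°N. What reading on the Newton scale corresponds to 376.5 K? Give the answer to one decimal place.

First in Celsius: 376.5 - 273.15 = 103.3500°C.
Linearly onto the Newton scale: 0 + (103.3500 / 100) × (33 - 0) = 34.1°N.

34.1°N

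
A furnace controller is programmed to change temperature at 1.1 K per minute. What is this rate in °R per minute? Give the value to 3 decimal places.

The quantity depends on a temperature interval, so only the ratio of degree sizes applies; the offset between the scales is irrelevant.
A change of 1 K is a change of 1.8°R, so 1.1 × 1.8 = 1.980.

1.980 °R/minute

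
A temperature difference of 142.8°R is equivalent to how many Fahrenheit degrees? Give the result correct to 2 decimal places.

142.80°F

Rankine and Fahrenheit degrees are the same size, so the interval is unchanged: 142.80.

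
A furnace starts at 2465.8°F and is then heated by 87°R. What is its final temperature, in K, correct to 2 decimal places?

Initial temperature in Celsius: (2465.8 - 32) × 5/9 = 1352.1111°C.
The 87°R change is an interval, so only the factor 5/9 applies: +87 × 5/9 = +48.3333°C.
Final Celsius temperature: 1352.1111 + 48.3333 = 1400.4444°C.
In kelvin: 1400.4444 + 273.15 = 1673.59 K.

1673.59 K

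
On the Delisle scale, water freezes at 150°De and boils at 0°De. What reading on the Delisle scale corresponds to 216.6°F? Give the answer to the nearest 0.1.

First in Celsius: (216.6 - 32) × 5/9 = 102.5556°C.
Linearly onto the Delisle scale: 150 + (102.5556 / 100) × (0 - 150) = -3.8°De.

-3.8°De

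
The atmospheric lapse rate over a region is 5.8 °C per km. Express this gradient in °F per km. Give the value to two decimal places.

The quantity depends on a temperature interval, so only the ratio of degree sizes applies; the offset between the scales is irrelevant.
A change of 1°C is a change of 1.8°F, so 5.8 × 1.8 = 10.44.

10.44 °F/km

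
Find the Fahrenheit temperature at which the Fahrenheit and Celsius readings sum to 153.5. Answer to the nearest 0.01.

Let F be the Fahrenheit reading. The Celsius reading is C = 5/9·F - 17.7778.
Require F + C = 153.5: (14/9)·F - 17.7778 = 153.5.
F = (153.5 + 17.7778) / (14/9) = 110.11.

110.11°F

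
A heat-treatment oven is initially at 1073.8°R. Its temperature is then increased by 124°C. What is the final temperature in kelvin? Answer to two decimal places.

Initial temperature in Celsius: (1073.8 - 491.67) × 5/9 = 323.4056°C.
Final Celsius temperature: 323.4056 + 124.0000 = 447.4056°C.
In kelvin: 447.4056 + 273.15 = 720.56 K.

720.56 K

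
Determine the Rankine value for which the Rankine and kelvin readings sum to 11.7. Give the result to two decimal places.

7.52°R

Let R be the Rankine reading. The kelvin reading is K = 5/9·R.
Require R + K = 11.7: (14/9)·R = 11.7.
R = (11.7) / (14/9) = 7.52.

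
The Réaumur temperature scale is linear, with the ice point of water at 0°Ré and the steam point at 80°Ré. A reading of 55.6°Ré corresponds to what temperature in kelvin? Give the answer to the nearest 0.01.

342.65 K

Linear interpolation between the fixed points: C = (55.6 - 0) × 100 / (80 - 0) = 69.5000°C.
Then 69.5000 + 273.15 = 342.65 K.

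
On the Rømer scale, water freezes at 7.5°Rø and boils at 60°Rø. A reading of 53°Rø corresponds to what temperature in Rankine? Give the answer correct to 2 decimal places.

647.67°R

Linear interpolation between the fixed points: C = (53 - 7.5) × 100 / (60 - 7.5) = 86.6667°C.
Then 86.6667 × 1.8 + 491.67 = 647.67°R.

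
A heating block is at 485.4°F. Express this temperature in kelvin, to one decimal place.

In Celsius: (485.4 - 32) × 5/9 = 251.8889°C.
In kelvin: 251.8889 + 273.15 = 525.0 K.

525.0 K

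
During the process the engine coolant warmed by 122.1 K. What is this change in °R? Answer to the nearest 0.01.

An interval of 1 K corresponds to 1.8°R.
122.1 × 1.8 = 219.78.

219.78°R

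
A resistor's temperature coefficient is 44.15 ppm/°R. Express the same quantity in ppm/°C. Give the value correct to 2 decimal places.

79.47 ppm/°C

Since only a temperature interval is involved, the additive offset between the scales drops out.
A change of 1°C is a change of 1.8°R, so per °C the value is 44.15 × 1.8 = 79.47.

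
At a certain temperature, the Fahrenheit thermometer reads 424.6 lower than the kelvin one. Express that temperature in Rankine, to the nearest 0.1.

Let x be the kelvin reading; then the Fahrenheit reading is 1.8·x - 459.67.
(1.8·x - 459.67) - x = -424.6  ⇒  (0.8)·x = 35.07  ⇒  x = 43.8375 K.
In Celsius: 43.8375 - 273.15 = -229.3125°C.
In Rankine: -229.3125 × 1.8 + 491.67 = 78.9°R.

78.9°R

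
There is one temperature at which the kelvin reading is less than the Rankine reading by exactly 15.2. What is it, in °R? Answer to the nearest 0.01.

Let R be the Rankine reading. The kelvin reading is K = 5/9·R.
Require K - R = -15.2: (-4/9)·R = -15.2.
R = (-15.2) / (-4/9) = 34.20.

34.20°R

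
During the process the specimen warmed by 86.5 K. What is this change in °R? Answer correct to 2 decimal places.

An interval of 1 K corresponds to 1.8°R.
86.5 × 1.8 = 155.70.

155.70°R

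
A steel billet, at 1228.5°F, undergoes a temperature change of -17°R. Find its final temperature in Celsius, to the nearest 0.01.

Initial temperature in Celsius: (1228.5 - 32) × 5/9 = 664.7222°C.
The 17°R change is an interval, so only the factor 5/9 applies: -17 × 5/9 = -9.4444°C.
Final Celsius temperature: 664.7222 - 9.4444 = 655.2778°C.

655.28°C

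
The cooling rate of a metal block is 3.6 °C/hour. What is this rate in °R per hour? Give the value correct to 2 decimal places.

6.48 °R/hour

Since only a temperature interval is involved, the additive offset between the scales drops out.
A change of 1°C is a change of 1.8°R, so 3.6 × 1.8 = 6.48.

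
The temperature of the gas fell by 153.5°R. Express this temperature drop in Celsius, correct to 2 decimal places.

For a temperature interval the offset drops out; only the factor 5/9 applies.
153.5 × 5/9 = 85.28.

85.28°C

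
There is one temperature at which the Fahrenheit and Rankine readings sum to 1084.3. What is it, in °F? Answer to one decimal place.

Let F be the Fahrenheit reading. The Rankine reading is R = 1·F + 459.67.
Require F + R = 1084.3: (2)·F + 459.67 = 1084.3.
F = (1084.3 - 459.67) / (2) = 312.3.

312.3°F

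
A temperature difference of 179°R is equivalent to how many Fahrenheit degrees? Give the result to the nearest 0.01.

Rankine and Fahrenheit degrees are the same size, so the interval is unchanged: 179.00.

179.00°F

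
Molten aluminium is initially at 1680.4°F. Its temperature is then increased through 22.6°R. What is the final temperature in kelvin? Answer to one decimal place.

Initial temperature in Celsius: (1680.4 - 32) × 5/9 = 915.7778°C.
The 22.6°R change is an interval, so only the factor 5/9 applies: +22.6 × 5/9 = +12.5556°C.
Final Celsius temperature: 915.7778 + 12.5556 = 928.3333°C.
In kelvin: 928.3333 + 273.15 = 1201.5 K.

1201.5 K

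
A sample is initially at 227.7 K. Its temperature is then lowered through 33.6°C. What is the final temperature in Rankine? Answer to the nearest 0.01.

349.38°R

Initial temperature in Celsius: 227.7 - 273.15 = -45.4500°C.
Final Celsius temperature: -45.4500 - 33.6000 = -79.0500°C.
In Rankine: -79.0500 × 1.8 + 491.67 = 349.38°R.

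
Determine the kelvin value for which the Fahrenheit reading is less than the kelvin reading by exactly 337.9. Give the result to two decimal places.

Let K be the kelvin reading. The Fahrenheit reading is F = 1.8·K - 459.67.
Require F - K = -337.9: (0.8)·K - 459.67 = -337.9.
K = (-337.9 + 459.67) / (0.8) = 152.21.

152.21 K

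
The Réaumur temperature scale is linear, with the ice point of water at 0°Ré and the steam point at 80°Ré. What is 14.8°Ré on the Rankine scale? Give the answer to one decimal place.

525.0°R

Linear interpolation between the fixed points: C = (14.8 - 0) × 100 / (80 - 0) = 18.5000°C.
Then 18.5000 × 1.8 + 491.67 = 525.0°R.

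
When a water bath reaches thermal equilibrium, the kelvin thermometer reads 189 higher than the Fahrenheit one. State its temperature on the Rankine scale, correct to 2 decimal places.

Let x be the Fahrenheit reading; then the kelvin reading is 5/9·x + 255.372.
(5/9·x + 255.372) - x = 189  ⇒  (-4/9)·x = -66.3722  ⇒  x = 149.3375°F.
In Celsius: (149.3375 - 32) × 5/9 = 65.1875°C.
In Rankine: 65.1875 × 1.8 + 491.67 = 609.01°R.

609.01°R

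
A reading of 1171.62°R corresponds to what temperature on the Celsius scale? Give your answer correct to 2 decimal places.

In Celsius: (1171.62 - 491.67) × 5/9 = 377.7500°C.

377.75°C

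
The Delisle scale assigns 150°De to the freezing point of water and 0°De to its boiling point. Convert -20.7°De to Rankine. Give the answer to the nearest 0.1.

Linear interpolation between the fixed points: C = (-20.7 - 150) × 100 / (0 - 150) = 113.8000°C.
Then 113.8000 × 1.8 + 491.67 = 696.5°R.

696.5°R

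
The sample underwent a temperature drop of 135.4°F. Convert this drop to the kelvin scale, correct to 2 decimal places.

75.22 K

Only the scale ratio 5/9 matters for a change in temperature.
135.4 × 5/9 = 75.22.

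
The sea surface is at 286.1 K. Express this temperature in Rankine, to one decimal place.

515.0°R

In Celsius: 286.1 - 273.15 = 12.9500°C.
In Rankine: 12.9500 × 1.8 + 491.67 = 515.0°R.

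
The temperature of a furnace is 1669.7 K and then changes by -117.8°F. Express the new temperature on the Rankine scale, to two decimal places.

2887.66°R

Initial temperature in Celsius: 1669.7 - 273.15 = 1396.5500°C.
The 117.8°F change is an interval, so only the factor 5/9 applies: -117.8 × 5/9 = -65.4444°C.
Final Celsius temperature: 1396.5500 - 65.4444 = 1331.1056°C.
In Rankine: 1331.1056 × 1.8 + 491.67 = 2887.66°R.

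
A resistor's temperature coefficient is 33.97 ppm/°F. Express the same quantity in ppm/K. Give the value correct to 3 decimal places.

Since only a temperature interval is involved, the additive offset between the scales drops out.
A change of 1 K is a change of 1.8°F, so per K the value is 33.97 × 1.8 = 61.146.

61.146 ppm/K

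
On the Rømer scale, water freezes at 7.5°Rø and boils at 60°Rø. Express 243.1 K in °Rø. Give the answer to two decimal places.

First in Celsius: 243.1 - 273.15 = -30.0500°C.
Linearly onto the Rømer scale: 7.5 + (-30.0500 / 100) × (60 - 7.5) = -8.28°Rø.

-8.28°Rø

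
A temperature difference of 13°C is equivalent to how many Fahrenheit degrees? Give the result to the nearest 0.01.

23.40°F

For a temperature interval the offset drops out; only the factor 1.8 applies.
13 × 1.8 = 23.40.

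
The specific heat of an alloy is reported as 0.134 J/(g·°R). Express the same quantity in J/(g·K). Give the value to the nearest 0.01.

0.24 J/(g·K)

Since only a temperature interval is involved, the additive offset between the scales drops out.
A change of 1 K is a change of 1.8°R, so per K the value is 0.134 × 1.8 = 0.24.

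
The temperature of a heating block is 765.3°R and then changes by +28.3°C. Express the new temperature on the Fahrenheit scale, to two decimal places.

356.57°F

Initial temperature in Celsius: (765.3 - 491.67) × 5/9 = 152.0167°C.
Final Celsius temperature: 152.0167 + 28.3000 = 180.3167°C.
In Fahrenheit: 180.3167 × 1.8 + 32 = 356.57°F.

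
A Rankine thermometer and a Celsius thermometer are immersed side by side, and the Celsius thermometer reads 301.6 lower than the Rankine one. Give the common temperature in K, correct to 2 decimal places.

35.56 K

Let x be the Rankine reading; then the Celsius reading is 5/9·x - 273.15.
(5/9·x - 273.15) - x = -301.6  ⇒  (-4/9)·x = -28.45  ⇒  x = 64.0125°R.
In Celsius: (64.0125 - 491.67) × 5/9 = -237.5875°C.
In kelvin: -237.5875 + 273.15 = 35.56 K.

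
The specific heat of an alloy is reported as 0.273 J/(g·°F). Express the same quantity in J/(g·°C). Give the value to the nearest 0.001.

0.491 J/(g·°C)

The quantity depends on a temperature interval, so only the ratio of degree sizes applies; the offset between the scales is irrelevant.
A change of 1°C is a change of 1.8°F, so per °C the value is 0.273 × 1.8 = 0.491.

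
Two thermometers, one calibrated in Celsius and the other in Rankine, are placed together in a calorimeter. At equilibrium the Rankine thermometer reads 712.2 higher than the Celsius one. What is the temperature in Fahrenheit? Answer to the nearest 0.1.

528.2°F

Let x be the Celsius reading; then the Rankine reading is 1.8·x + 491.67.
(1.8·x + 491.67) - x = 712.2  ⇒  (0.8)·x = 220.53  ⇒  x = 275.6625°C.
In Fahrenheit: 275.6625 × 1.8 + 32 = 528.2°F.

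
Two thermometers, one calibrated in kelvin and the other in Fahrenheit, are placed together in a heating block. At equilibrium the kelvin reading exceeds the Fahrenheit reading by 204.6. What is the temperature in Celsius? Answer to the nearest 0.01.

Let x be the kelvin reading; then the Fahrenheit reading is 1.8·x - 459.67.
(1.8·x - 459.67) - x = -204.6  ⇒  (0.8)·x = 255.07  ⇒  x = 318.8375 K.
In Celsius: 318.8375 - 273.15 = 45.69°C.

45.69°C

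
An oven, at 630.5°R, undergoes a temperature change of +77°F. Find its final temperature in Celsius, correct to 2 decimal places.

Initial temperature in Celsius: (630.5 - 491.67) × 5/9 = 77.1278°C.
The 77°F change is an interval, so only the factor 5/9 applies: +77 × 5/9 = +42.7778°C.
Final Celsius temperature: 77.1278 + 42.7778 = 119.9056°C.

119.91°C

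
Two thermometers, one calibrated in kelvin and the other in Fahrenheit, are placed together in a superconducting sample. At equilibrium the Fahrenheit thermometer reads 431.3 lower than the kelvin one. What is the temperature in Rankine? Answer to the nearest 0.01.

Let x be the kelvin reading; then the Fahrenheit reading is 1.8·x - 459.67.
(1.8·x - 459.67) - x = -431.3  ⇒  (0.8)·x = 28.37  ⇒  x = 35.4625 K.
In Celsius: 35.4625 - 273.15 = -237.6875°C.
In Rankine: -237.6875 × 1.8 + 491.67 = 63.83°R.

63.83°R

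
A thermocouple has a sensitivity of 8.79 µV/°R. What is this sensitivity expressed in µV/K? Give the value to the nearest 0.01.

15.82 µV/K

The quantity depends on a temperature interval, so only the ratio of degree sizes applies; the offset between the scales is irrelevant.
A change of 1 K is a change of 1.8°R, so per K the value is 8.79 × 1.8 = 15.82.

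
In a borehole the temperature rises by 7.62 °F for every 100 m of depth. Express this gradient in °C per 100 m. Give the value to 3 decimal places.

4.233 °C/100 m

Since only a temperature interval is involved, the additive offset between the scales drops out.
A change of 1°F is a change of 5/9°C, so 7.62 × 5/9 = 4.233.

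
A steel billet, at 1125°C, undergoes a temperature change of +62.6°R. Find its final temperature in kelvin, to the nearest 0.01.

1432.93 K

The 62.6°R change is an interval, so only the factor 5/9 applies: +62.6 × 5/9 = +34.7778°C.
Final Celsius temperature: 1125.0000 + 34.7778 = 1159.7778°C.
In kelvin: 1159.7778 + 273.15 = 1432.93 K.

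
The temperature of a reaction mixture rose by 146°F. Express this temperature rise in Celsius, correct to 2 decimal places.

An interval of 1°F corresponds to 5/9°C.
146 × 5/9 = 81.11.

81.11°C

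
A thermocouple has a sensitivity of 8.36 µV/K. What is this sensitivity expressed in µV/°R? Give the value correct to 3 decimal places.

The quantity depends on a temperature interval, so only the ratio of degree sizes applies; the offset between the scales is irrelevant.
A change of 1°R is a change of 5/9 K, so per °R the value is 8.36 × 5/9 = 4.644.

4.644 µV/°R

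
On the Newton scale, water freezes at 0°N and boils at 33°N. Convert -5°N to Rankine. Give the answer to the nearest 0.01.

Linear interpolation between the fixed points: C = (-5 - 0) × 100 / (33 - 0) = -15.1515°C.
Then -15.1515 × 1.8 + 491.67 = 464.40°R.

464.40°R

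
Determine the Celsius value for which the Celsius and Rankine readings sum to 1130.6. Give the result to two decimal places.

Let C be the Celsius reading. The Rankine reading is R = 1.8·C + 491.67.
Require C + R = 1130.6: (2.8)·C + 491.67 = 1130.6.
C = (1130.6 - 491.67) / (2.8) = 228.19.

228.19°C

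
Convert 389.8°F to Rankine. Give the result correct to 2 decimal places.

849.47°R

In Celsius: (389.8 - 32) × 5/9 = 198.7778°C.
In Rankine: 198.7778 × 1.8 + 491.67 = 849.47°R.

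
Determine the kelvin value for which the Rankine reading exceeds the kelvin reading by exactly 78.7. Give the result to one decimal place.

98.4 K

Let K be the kelvin reading. The Rankine reading is R = 1.8·K.
Require R - K = 78.7: (0.8)·K = 78.7.
K = (78.7) / (0.8) = 98.4.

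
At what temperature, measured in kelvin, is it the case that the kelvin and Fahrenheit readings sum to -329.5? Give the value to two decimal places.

Let K be the kelvin reading. The Fahrenheit reading is F = 1.8·K - 459.67.
Require K + F = -329.5: (2.8)·K - 459.67 = -329.5.
K = (-329.5 + 459.67) / (2.8) = 46.49.

46.49 K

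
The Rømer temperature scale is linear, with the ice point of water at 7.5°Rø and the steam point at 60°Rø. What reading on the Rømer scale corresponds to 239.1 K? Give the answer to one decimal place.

First in Celsius: 239.1 - 273.15 = -34.0500°C.
Linearly onto the Rømer scale: 7.5 + (-34.0500 / 100) × (60 - 7.5) = -10.4°Rø.

-10.4°Rø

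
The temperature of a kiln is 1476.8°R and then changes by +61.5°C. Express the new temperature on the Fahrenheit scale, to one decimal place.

1127.8°F

Initial temperature in Celsius: (1476.8 - 491.67) × 5/9 = 547.2944°C.
Final Celsius temperature: 547.2944 + 61.5000 = 608.7944°C.
In Fahrenheit: 608.7944 × 1.8 + 32 = 1127.8°F.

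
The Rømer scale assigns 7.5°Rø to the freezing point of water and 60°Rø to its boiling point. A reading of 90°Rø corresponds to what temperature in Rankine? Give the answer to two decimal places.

774.53°R

Linear interpolation between the fixed points: C = (90 - 7.5) × 100 / (60 - 7.5) = 157.1429°C.
Then 157.1429 × 1.8 + 491.67 = 774.53°R.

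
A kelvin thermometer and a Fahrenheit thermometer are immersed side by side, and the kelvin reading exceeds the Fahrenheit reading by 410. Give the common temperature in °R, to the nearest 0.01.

Let x be the kelvin reading; then the Fahrenheit reading is 1.8·x - 459.67.
(1.8·x - 459.67) - x = -410  ⇒  (0.8)·x = 49.67  ⇒  x = 62.0875 K.
In Celsius: 62.0875 - 273.15 = -211.0625°C.
In Rankine: -211.0625 × 1.8 + 491.67 = 111.76°R.

111.76°R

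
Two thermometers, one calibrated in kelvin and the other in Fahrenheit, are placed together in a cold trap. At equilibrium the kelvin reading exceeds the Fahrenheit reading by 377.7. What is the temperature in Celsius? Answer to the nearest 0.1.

Let x be the kelvin reading; then the Fahrenheit reading is 1.8·x - 459.67.
(1.8·x - 459.67) - x = -377.7  ⇒  (0.8)·x = 81.97  ⇒  x = 102.4625 K.
In Celsius: 102.4625 - 273.15 = -170.7°C.

-170.7°C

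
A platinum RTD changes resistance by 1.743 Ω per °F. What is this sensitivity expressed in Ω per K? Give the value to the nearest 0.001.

3.137 Ω per K

Since only a temperature interval is involved, the additive offset between the scales drops out.
A change of 1 K is a change of 1.8°F, so per K the value is 1.743 × 1.8 = 3.137.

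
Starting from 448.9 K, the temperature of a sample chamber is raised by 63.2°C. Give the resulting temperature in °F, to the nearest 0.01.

Initial temperature in Celsius: 448.9 - 273.15 = 175.7500°C.
Final Celsius temperature: 175.7500 + 63.2000 = 238.9500°C.
In Fahrenheit: 238.9500 × 1.8 + 32 = 462.11°F.

462.11°F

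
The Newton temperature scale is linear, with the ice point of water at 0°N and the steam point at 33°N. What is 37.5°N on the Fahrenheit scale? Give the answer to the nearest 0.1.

236.5°F

Linear interpolation between the fixed points: C = (37.5 - 0) × 100 / (33 - 0) = 113.6364°C.
Then 113.6364 × 1.8 + 32 = 236.5°F.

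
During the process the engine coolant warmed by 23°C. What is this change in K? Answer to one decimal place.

23.0 K

Celsius and kelvin degrees are the same size, so the interval is unchanged: 23.0.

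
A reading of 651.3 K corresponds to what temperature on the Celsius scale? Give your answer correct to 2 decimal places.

In Celsius: 651.3 - 273.15 = 378.1500°C.

378.15°C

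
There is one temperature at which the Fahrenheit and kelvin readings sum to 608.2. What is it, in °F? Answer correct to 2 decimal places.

Let F be the Fahrenheit reading. The kelvin reading is K = 5/9·F + 255.372.
Require F + K = 608.2: (14/9)·F + 255.372 = 608.2.
F = (608.2 - 255.372) / (14/9) = 226.82.

226.82°F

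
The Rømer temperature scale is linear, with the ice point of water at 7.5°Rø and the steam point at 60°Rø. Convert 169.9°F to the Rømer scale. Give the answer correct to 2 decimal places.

First in Celsius: (169.9 - 32) × 5/9 = 76.6111°C.
Linearly onto the Rømer scale: 7.5 + (76.6111 / 100) × (60 - 7.5) = 47.72°Rø.

47.72°Rø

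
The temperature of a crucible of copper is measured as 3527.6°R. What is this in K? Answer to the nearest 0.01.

In Celsius: (3527.6 - 491.67) × 5/9 = 1686.6278°C.
In kelvin: 1686.6278 + 273.15 = 1959.78 K.

1959.78 K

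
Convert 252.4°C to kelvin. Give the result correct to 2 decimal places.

In kelvin: 252.4000 + 273.15 = 525.55 K.

525.55 K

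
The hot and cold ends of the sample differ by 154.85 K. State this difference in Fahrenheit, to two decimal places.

278.73°F

For a temperature interval the offset drops out; only the factor 1.8 applies.
154.85 × 1.8 = 278.73.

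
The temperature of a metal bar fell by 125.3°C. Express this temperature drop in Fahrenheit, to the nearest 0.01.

225.54°F

Only the scale ratio 1.8 matters for a change in temperature.
125.3 × 1.8 = 225.54.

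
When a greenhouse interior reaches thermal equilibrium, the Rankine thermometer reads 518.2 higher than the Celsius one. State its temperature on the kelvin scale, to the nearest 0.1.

Let x be the Celsius reading; then the Rankine reading is 1.8·x + 491.67.
(1.8·x + 491.67) - x = 518.2  ⇒  (0.8)·x = 26.53  ⇒  x = 33.1625°C.
In kelvin: 33.1625 + 273.15 = 306.3 K.

306.3 K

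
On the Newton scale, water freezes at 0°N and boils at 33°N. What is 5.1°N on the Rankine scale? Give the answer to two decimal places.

Linear interpolation between the fixed points: C = (5.1 - 0) × 100 / (33 - 0) = 15.4545°C.
Then 15.4545 × 1.8 + 491.67 = 519.49°R.

519.49°R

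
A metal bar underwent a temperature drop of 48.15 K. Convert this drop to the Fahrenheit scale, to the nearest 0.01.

86.67°F

Only the scale ratio 1.8 matters for a change in temperature.
48.15 × 1.8 = 86.67.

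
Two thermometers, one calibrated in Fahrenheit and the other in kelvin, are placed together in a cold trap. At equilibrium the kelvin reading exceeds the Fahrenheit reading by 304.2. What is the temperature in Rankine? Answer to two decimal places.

Let x be the Fahrenheit reading; then the kelvin reading is 5/9·x + 255.372.
(5/9·x + 255.372) - x = 304.2  ⇒  (-4/9)·x = 48.8278  ⇒  x = -109.8625°F.
In Celsius: (-109.8625 - 32) × 5/9 = -78.8125°C.
In Rankine: -78.8125 × 1.8 + 491.67 = 349.81°R.

349.81°R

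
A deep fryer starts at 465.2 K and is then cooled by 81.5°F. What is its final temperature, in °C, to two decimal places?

146.77°C

Initial temperature in Celsius: 465.2 - 273.15 = 192.0500°C.
The 81.5°F change is an interval, so only the factor 5/9 applies: -81.5 × 5/9 = -45.2778°C.
Final Celsius temperature: 192.0500 - 45.2778 = 146.7722°C.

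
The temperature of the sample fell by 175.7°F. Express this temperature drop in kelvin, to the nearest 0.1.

97.6 K

Only the scale ratio 5/9 matters for a change in temperature.
175.7 × 5/9 = 97.6.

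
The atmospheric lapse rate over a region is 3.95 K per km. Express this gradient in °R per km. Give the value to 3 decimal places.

7.110 °R/km

Since only a temperature interval is involved, the additive offset between the scales drops out.
A change of 1 K is a change of 1.8°R, so 3.95 × 1.8 = 7.110.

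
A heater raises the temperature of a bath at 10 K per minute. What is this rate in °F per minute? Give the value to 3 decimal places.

Since only a temperature interval is involved, the additive offset between the scales drops out.
A change of 1 K is a change of 1.8°F, so 10 × 1.8 = 18.000.

18.000 °F/minute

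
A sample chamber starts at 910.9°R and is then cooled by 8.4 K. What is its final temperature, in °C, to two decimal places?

Initial temperature in Celsius: (910.9 - 491.67) × 5/9 = 232.9056°C.
The 8.4 K change is an interval; Kelvin and Celsius degrees are the same size, so ΔC = -8.4°C.
Final Celsius temperature: 232.9056 - 8.4000 = 224.5056°C.

224.51°C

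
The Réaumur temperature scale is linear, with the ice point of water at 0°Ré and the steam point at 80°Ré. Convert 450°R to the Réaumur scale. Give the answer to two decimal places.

First in Celsius: (450 - 491.67) × 5/9 = -23.1500°C.
Linearly onto the Réaumur scale: 0 + (-23.1500 / 100) × (80 - 0) = -18.52°Ré.

-18.52°Ré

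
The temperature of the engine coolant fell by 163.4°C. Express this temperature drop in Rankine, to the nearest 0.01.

294.12°R

An interval of 1°C corresponds to 1.8°R.
163.4 × 1.8 = 294.12.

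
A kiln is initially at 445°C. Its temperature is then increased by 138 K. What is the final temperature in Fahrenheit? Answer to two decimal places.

The 138 K change is an interval; Kelvin and Celsius degrees are the same size, so ΔC = +138°C.
Final Celsius temperature: 445.0000 + 138.0000 = 583.0000°C.
In Fahrenheit: 583.0000 × 1.8 + 32 = 1081.40°F.

1081.40°F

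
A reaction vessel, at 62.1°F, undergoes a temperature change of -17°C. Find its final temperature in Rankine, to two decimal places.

491.17°R

Initial temperature in Celsius: (62.1 - 32) × 5/9 = 16.7222°C.
Final Celsius temperature: 16.7222 - 17.0000 = -0.2778°C.
In Rankine: -0.2778 × 1.8 + 491.67 = 491.17°R.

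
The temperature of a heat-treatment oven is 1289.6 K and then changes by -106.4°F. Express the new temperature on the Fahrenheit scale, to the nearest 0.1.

Initial temperature in Celsius: 1289.6 - 273.15 = 1016.4500°C.
The 106.4°F change is an interval, so only the factor 5/9 applies: -106.4 × 5/9 = -59.1111°C.
Final Celsius temperature: 1016.4500 - 59.1111 = 957.3389°C.
In Fahrenheit: 957.3389 × 1.8 + 32 = 1755.2°F.

1755.2°F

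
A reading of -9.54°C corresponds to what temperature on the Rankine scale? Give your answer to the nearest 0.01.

In Rankine: -9.5400 × 1.8 + 491.67 = 474.50°R.

474.50°R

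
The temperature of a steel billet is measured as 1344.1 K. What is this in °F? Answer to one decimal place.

In Celsius: 1344.1 - 273.15 = 1070.9500°C.
In Fahrenheit: 1070.9500 × 1.8 + 32 = 1959.7°F.

1959.7°F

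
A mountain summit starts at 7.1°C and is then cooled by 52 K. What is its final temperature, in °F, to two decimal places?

The 52 K change is an interval; Kelvin and Celsius degrees are the same size, so ΔC = -52°C.
Final Celsius temperature: 7.1000 - 52.0000 = -44.9000°C.
In Fahrenheit: -44.9000 × 1.8 + 32 = -48.82°F.

-48.82°F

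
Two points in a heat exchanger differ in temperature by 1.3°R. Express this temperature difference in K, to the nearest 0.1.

Only the scale ratio 5/9 matters for a change in temperature.
1.3 × 5/9 = 0.7.

0.7 K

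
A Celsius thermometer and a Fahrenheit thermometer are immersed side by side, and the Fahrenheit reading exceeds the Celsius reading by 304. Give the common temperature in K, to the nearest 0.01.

Let x be the Celsius reading; then the Fahrenheit reading is 1.8·x + 32.
(1.8·x + 32) - x = 304  ⇒  (0.8)·x = 272  ⇒  x = 340.0000°C.
In kelvin: 340.0000 + 273.15 = 613.15 K.

613.15 K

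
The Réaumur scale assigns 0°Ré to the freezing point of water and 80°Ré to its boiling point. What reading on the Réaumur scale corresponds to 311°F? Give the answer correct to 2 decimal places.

First in Celsius: (311 - 32) × 5/9 = 155.0000°C.
Linearly onto the Réaumur scale: 0 + (155.0000 / 100) × (80 - 0) = 124.00°Ré.

124.00°Ré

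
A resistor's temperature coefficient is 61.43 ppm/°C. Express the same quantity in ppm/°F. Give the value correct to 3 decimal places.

Since only a temperature interval is involved, the additive offset between the scales drops out.
A change of 1°F is a change of 5/9°C, so per °F the value is 61.43 × 5/9 = 34.128.

34.128 ppm/°F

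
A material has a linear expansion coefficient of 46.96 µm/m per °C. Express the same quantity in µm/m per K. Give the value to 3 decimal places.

46.960 µm/m per K

The quantity depends on a temperature interval, so only the ratio of degree sizes applies; the offset between the scales is irrelevant.
A change of 1 K is a change of 1°C, so per K the value is 46.96 × 1 = 46.960.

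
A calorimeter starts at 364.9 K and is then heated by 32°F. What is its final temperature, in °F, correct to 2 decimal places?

Initial temperature in Celsius: 364.9 - 273.15 = 91.7500°C.
The 32°F change is an interval, so only the factor 5/9 applies: +32 × 5/9 = +17.7778°C.
Final Celsius temperature: 91.7500 + 17.7778 = 109.5278°C.
In Fahrenheit: 109.5278 × 1.8 + 32 = 229.15°F.

229.15°F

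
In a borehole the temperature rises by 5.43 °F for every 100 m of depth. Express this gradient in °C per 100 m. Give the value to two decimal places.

3.02 °C/100 m

The quantity depends on a temperature interval, so only the ratio of degree sizes applies; the offset between the scales is irrelevant.
A change of 1°F is a change of 5/9°C, so 5.43 × 5/9 = 3.02.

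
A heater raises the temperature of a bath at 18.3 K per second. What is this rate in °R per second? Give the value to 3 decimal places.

32.940 °R/second

The quantity depends on a temperature interval, so only the ratio of degree sizes applies; the offset between the scales is irrelevant.
A change of 1 K is a change of 1.8°R, so 18.3 × 1.8 = 32.940.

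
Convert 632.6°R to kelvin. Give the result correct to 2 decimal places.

351.44 K

In Celsius: (632.6 - 491.67) × 5/9 = 78.2944°C.
In kelvin: 78.2944 + 273.15 = 351.44 K.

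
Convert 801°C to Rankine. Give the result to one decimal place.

In Rankine: 801.0000 × 1.8 + 491.67 = 1933.5°R.

1933.5°R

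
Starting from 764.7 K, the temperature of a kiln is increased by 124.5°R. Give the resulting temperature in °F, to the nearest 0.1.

1041.3°F

Initial temperature in Celsius: 764.7 - 273.15 = 491.5500°C.
The 124.5°R change is an interval, so only the factor 5/9 applies: +124.5 × 5/9 = +69.1667°C.
Final Celsius temperature: 491.5500 + 69.1667 = 560.7167°C.
In Fahrenheit: 560.7167 × 1.8 + 32 = 1041.3°F.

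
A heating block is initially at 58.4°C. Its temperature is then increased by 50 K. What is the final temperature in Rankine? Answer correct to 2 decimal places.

The 50 K change is an interval; Kelvin and Celsius degrees are the same size, so ΔC = +50°C.
Final Celsius temperature: 58.4000 + 50.0000 = 108.4000°C.
In Rankine: 108.4000 × 1.8 + 491.67 = 686.79°R.

686.79°R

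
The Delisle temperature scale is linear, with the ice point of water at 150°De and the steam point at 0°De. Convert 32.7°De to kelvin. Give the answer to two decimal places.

351.35 K

Linear interpolation between the fixed points: C = (32.7 - 150) × 100 / (0 - 150) = 78.2000°C.
Then 78.2000 + 273.15 = 351.35 K.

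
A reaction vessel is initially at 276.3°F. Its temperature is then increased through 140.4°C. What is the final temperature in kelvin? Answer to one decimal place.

Initial temperature in Celsius: (276.3 - 32) × 5/9 = 135.7222°C.
Final Celsius temperature: 135.7222 + 140.4000 = 276.1222°C.
In kelvin: 276.1222 + 273.15 = 549.3 K.

549.3 K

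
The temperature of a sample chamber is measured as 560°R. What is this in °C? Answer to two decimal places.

In Celsius: (560 - 491.67) × 5/9 = 37.9611°C.

37.96°C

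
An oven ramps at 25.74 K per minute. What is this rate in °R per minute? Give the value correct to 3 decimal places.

46.332 °R/minute

The quantity depends on a temperature interval, so only the ratio of degree sizes applies; the offset between the scales is irrelevant.
A change of 1 K is a change of 1.8°R, so 25.74 × 1.8 = 46.332.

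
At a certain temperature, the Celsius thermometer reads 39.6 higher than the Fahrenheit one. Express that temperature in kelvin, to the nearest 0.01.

Let x be the Fahrenheit reading; then the Celsius reading is 5/9·x - 17.7778.
(5/9·x - 17.7778) - x = 39.6  ⇒  (-4/9)·x = 57.3778  ⇒  x = -129.1000°F.
In Celsius: (-129.1 - 32) × 5/9 = -89.5000°C.
In kelvin: -89.5000 + 273.15 = 183.65 K.

183.65 K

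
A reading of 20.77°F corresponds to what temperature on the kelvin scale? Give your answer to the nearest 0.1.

In Celsius: (20.77 - 32) × 5/9 = -6.2389°C.
In kelvin: -6.2389 + 273.15 = 266.9 K.

266.9 K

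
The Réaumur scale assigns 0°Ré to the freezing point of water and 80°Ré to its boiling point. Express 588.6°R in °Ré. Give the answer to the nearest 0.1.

First in Celsius: (588.6 - 491.67) × 5/9 = 53.8500°C.
Linearly onto the Réaumur scale: 0 + (53.8500 / 100) × (80 - 0) = 43.1°Ré.

43.1°Ré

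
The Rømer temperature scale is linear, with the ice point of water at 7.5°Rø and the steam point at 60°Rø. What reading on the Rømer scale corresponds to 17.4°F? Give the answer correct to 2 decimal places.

3.24°Rø

First in Celsius: (17.4 - 32) × 5/9 = -8.1111°C.
Linearly onto the Rømer scale: 7.5 + (-8.1111 / 100) × (60 - 7.5) = 3.24°Rø.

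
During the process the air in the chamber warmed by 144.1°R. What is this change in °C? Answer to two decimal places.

80.06°C

Only the scale ratio 5/9 matters for a change in temperature.
144.1 × 5/9 = 80.06.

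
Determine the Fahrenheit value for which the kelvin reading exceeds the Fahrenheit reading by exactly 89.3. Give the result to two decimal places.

Let F be the Fahrenheit reading. The kelvin reading is K = 5/9·F + 255.372.
Require K - F = 89.3: (-4/9)·F + 255.372 = 89.3.
F = (89.3 - 255.372) / (-4/9) = 373.66.

373.66°F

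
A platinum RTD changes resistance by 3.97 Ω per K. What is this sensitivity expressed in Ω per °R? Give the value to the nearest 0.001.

Since only a temperature interval is involved, the additive offset between the scales drops out.
A change of 1°R is a change of 5/9 K, so per °R the value is 3.97 × 5/9 = 2.206.

2.206 Ω per °R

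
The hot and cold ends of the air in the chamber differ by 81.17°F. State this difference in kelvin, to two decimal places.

For a temperature interval the offset drops out; only the factor 5/9 applies.
81.17 × 5/9 = 45.09.

45.09 K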